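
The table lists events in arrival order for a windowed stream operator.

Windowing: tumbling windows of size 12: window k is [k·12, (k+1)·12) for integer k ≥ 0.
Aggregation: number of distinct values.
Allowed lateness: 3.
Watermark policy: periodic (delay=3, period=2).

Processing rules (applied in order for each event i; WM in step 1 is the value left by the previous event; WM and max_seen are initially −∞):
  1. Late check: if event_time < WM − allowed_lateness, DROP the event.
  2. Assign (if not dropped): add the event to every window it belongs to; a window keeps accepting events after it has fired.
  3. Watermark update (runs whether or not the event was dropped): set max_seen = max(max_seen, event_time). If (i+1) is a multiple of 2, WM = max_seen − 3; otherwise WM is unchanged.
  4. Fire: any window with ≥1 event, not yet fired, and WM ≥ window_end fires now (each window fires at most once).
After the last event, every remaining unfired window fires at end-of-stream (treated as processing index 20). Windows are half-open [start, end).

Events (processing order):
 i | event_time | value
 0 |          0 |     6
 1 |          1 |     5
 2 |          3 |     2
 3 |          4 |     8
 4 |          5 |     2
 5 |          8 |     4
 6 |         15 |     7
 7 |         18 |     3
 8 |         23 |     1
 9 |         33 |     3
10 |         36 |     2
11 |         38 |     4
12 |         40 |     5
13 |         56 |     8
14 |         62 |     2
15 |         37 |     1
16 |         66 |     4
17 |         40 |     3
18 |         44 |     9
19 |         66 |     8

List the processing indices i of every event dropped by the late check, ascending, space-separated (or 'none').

15 17 18

i=0 t=0 v=6: → [0,12); WM=−∞
i=1 t=1 v=5: → [0,12); WM=-2
i=2 t=3 v=2: → [0,12); WM=-2
i=3 t=4 v=8: → [0,12); WM=1
i=4 t=5 v=2: → [0,12); WM=1
i=5 t=8 v=4: → [0,12); WM=5
i=6 t=15 v=7: → [12,24); WM=5
i=7 t=18 v=3: → [12,24); WM=15; [0,12) fires=5
i=8 t=23 v=1: → [12,24); WM=15
i=9 t=33 v=3: → [24,36); WM=30; [12,24) fires=3
i=10 t=36 v=2: → [36,48); WM=30
i=11 t=38 v=4: → [36,48); WM=35
i=12 t=40 v=5: → [36,48); WM=35
i=13 t=56 v=8: → [48,60); WM=53; [24,36) fires=1 [36,48) fires=3
i=14 t=62 v=2: → [60,72); WM=53
i=15 t=37 v=1: DROP (t<53-3); WM=59
i=16 t=66 v=4: → [60,72); WM=59
i=17 t=40 v=3: DROP (t<59-3); WM=63; [48,60) fires=1
i=18 t=44 v=9: DROP (t<63-3); WM=63
i=19 t=66 v=8: → [60,72); WM=63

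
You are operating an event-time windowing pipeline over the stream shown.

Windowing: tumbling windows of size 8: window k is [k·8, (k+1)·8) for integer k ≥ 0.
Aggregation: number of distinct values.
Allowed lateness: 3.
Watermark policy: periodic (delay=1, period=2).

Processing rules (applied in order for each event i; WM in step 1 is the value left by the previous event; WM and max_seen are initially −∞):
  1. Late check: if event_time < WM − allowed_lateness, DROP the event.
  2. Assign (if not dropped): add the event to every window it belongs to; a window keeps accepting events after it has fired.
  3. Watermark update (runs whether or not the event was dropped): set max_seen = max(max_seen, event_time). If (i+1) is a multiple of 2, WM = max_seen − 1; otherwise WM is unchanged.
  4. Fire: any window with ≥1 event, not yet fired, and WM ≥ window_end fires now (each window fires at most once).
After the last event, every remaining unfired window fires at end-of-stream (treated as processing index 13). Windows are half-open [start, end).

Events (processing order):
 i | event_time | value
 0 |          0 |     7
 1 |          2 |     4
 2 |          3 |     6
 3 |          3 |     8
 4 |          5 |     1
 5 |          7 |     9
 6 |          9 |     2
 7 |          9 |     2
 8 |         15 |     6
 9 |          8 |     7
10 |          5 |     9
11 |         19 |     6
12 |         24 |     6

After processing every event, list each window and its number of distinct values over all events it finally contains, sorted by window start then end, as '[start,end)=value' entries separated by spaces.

i=0 t=0 v=7: → [0,8); WM=−∞
i=1 t=2 v=4: → [0,8); WM=1
i=2 t=3 v=6: → [0,8); WM=1
i=3 t=3 v=8: → [0,8); WM=2
i=4 t=5 v=1: → [0,8); WM=2
i=5 t=7 v=9: → [0,8); WM=6
i=6 t=9 v=2: → [8,16); WM=6
i=7 t=9 v=2: → [8,16); WM=8; [0,8) fires=6
i=8 t=15 v=6: → [8,16); WM=8
i=9 t=8 v=7: → [8,16); WM=14
i=10 t=5 v=9: DROP (t<14-3); WM=14
i=11 t=19 v=6: → [16,24); WM=18; [8,16) fires=3
i=12 t=24 v=6: → [24,32); WM=18

[0,8)=6 [8,16)=3 [16,24)=1 [24,32)=1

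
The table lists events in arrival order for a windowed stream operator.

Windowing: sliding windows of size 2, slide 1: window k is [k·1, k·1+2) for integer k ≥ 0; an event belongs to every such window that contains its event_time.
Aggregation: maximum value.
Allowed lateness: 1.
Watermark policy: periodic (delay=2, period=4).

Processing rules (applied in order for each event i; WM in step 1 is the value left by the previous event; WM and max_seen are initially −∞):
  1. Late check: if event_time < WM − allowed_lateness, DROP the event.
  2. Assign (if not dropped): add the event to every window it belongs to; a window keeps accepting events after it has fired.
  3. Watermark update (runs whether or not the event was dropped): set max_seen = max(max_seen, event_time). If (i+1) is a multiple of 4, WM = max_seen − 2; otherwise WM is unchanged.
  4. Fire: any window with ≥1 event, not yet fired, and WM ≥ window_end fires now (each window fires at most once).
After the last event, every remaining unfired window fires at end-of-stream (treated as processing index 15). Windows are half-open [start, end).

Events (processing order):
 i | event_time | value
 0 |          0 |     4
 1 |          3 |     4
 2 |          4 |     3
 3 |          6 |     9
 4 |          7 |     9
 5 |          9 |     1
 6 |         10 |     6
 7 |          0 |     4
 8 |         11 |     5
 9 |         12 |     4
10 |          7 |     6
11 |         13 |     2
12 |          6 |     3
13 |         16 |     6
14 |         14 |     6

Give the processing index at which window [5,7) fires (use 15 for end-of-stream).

7

i=0 t=0 v=4: → [0,2); WM=−∞
i=1 t=3 v=4: → [3,5),[2,4); WM=−∞
i=2 t=4 v=3: → [4,6),[3,5); WM=−∞
i=3 t=6 v=9: → [6,8),[5,7); WM=4; [0,2) fires=4 [2,4) fires=4
i=4 t=7 v=9: → [7,9),[6,8); WM=4
i=5 t=9 v=1: → [9,11),[8,10); WM=4
i=6 t=10 v=6: → [10,12),[9,11); WM=4
i=7 t=0 v=4: DROP (t<4-1); WM=8; [3,5) fires=4 [4,6) fires=3 [5,7) fires=9 [6,8) fires=9
i=8 t=11 v=5: → [11,13),[10,12); WM=8
i=9 t=12 v=4: → [12,14),[11,13); WM=8
i=10 t=7 v=6: → [7,9),[6,8); WM=8
i=11 t=13 v=2: → [13,15),[12,14); WM=11; [7,9) fires=9 [8,10) fires=1 [9,11) fires=6
i=12 t=6 v=3: DROP (t<11-1); WM=11
i=13 t=16 v=6: → [16,18),[15,17); WM=11
i=14 t=14 v=6: → [14,16),[13,15); WM=11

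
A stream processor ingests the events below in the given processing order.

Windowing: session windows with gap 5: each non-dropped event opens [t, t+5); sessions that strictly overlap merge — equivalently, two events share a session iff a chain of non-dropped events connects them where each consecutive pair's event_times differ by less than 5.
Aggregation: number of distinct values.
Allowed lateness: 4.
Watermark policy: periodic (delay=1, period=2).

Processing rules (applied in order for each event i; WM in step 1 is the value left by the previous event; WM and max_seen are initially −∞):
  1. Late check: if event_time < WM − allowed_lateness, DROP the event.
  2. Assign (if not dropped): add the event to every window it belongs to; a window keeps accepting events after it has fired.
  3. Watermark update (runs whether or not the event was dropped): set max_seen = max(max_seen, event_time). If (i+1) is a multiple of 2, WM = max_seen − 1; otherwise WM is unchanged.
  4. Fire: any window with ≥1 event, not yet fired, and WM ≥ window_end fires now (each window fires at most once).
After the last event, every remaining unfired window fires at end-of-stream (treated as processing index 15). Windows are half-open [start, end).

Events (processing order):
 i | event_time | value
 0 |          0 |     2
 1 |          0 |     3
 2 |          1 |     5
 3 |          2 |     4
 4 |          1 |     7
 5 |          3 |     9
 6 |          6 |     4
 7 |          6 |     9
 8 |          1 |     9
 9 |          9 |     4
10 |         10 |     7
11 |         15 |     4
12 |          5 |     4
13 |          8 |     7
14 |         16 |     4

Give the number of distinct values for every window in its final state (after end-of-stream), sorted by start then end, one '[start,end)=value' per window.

[0,15)=6 [15,21)=1

i=0 t=0 v=2: → [0,5); WM=−∞
i=1 t=0 v=3: → [0,5); WM=-1
i=2 t=1 v=5: → [0,6); WM=-1
i=3 t=2 v=4: → [0,7); WM=1
i=4 t=1 v=7: → [0,7); WM=1
i=5 t=3 v=9: → [0,8); WM=2
i=6 t=6 v=4: → [0,11); WM=2
i=7 t=6 v=9: → [0,11); WM=5
i=8 t=1 v=9: → [0,11); WM=5
i=9 t=9 v=4: → [0,14); WM=8
i=10 t=10 v=7: → [0,15); WM=8
i=11 t=15 v=4: → [15,20); WM=14
i=12 t=5 v=4: DROP (t<14-4); WM=14
i=13 t=8 v=7: DROP (t<14-4); WM=14
i=14 t=16 v=4: → [15,21); WM=14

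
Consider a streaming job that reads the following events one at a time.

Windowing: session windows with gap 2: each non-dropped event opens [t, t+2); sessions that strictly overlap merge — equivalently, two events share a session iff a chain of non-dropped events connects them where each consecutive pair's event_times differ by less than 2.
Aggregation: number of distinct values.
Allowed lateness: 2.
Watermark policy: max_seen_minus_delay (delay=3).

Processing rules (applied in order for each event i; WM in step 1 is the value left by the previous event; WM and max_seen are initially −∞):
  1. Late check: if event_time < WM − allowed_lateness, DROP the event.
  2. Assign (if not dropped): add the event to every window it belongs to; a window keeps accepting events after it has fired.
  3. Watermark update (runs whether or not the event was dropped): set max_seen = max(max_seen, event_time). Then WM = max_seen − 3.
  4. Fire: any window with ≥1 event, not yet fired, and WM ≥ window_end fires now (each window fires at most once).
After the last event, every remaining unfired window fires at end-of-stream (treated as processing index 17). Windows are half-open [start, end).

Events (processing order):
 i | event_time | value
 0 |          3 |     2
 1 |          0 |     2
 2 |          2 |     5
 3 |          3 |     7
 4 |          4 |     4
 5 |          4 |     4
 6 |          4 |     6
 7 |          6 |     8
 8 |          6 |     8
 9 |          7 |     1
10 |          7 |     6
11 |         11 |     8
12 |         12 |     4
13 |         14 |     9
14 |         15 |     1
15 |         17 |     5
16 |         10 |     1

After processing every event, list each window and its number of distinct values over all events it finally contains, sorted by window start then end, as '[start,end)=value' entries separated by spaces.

i=0 t=3 v=2: → [3,5); WM=0
i=1 t=0 v=2: → [0,2); WM=0
i=2 t=2 v=5: → [2,5); WM=0
i=3 t=3 v=7: → [2,5); WM=0
i=4 t=4 v=4: → [2,6); WM=1
i=5 t=4 v=4: → [2,6); WM=1
i=6 t=4 v=6: → [2,6); WM=1
i=7 t=6 v=8: → [6,8); WM=3
i=8 t=6 v=8: → [6,8); WM=3
i=9 t=7 v=1: → [6,9); WM=4
i=10 t=7 v=6: → [6,9); WM=4
i=11 t=11 v=8: → [11,13); WM=8
i=12 t=12 v=4: → [11,14); WM=9
i=13 t=14 v=9: → [14,16); WM=11
i=14 t=15 v=1: → [14,17); WM=12
i=15 t=17 v=5: → [17,19); WM=14
i=16 t=10 v=1: DROP (t<14-2); WM=14

[0,2)=1 [2,6)=5 [6,9)=3 [11,14)=2 [14,17)=2 [17,19)=1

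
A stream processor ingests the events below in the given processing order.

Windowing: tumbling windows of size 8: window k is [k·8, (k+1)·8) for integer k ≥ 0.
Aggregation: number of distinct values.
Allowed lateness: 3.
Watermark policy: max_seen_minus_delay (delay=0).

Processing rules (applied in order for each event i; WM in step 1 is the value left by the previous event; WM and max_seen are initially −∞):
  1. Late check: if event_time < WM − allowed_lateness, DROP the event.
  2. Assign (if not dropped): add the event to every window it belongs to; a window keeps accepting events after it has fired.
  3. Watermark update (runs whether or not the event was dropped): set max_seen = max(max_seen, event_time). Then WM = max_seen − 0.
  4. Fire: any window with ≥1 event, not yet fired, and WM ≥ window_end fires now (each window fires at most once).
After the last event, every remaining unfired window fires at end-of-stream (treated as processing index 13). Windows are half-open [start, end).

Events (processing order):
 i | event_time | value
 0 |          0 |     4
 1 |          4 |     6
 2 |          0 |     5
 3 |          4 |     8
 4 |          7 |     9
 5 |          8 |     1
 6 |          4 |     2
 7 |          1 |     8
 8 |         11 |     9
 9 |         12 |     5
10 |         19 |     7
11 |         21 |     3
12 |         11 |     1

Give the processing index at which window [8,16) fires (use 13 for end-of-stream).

i=0 t=0 v=4: → [0,8); WM=0
i=1 t=4 v=6: → [0,8); WM=4
i=2 t=0 v=5: DROP (t<4-3); WM=4
i=3 t=4 v=8: → [0,8); WM=4
i=4 t=7 v=9: → [0,8); WM=7
i=5 t=8 v=1: → [8,16); WM=8; [0,8) fires=4
i=6 t=4 v=2: DROP (t<8-3); WM=8
i=7 t=1 v=8: DROP (t<8-3); WM=8
i=8 t=11 v=9: → [8,16); WM=11
i=9 t=12 v=5: → [8,16); WM=12
i=10 t=19 v=7: → [16,24); WM=19; [8,16) fires=3
i=11 t=21 v=3: → [16,24); WM=21
i=12 t=11 v=1: DROP (t<21-3); WM=21

10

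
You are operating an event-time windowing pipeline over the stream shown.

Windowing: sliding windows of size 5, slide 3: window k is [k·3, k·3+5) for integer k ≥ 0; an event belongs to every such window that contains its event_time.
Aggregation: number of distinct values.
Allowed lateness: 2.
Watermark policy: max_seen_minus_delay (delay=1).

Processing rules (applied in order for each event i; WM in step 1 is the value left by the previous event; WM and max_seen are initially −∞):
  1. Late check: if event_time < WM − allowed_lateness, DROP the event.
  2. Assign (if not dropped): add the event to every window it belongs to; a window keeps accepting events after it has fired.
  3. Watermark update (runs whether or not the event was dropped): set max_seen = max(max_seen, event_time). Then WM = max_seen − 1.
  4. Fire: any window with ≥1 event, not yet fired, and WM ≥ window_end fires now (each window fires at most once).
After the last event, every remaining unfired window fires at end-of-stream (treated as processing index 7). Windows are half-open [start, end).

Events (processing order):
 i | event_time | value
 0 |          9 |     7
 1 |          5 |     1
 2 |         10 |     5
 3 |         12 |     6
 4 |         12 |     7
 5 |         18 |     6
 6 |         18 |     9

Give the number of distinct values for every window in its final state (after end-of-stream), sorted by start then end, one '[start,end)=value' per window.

i=0 t=9 v=7: → [9,14),[6,11); WM=8
i=1 t=5 v=1: DROP (t<8-2); WM=8
i=2 t=10 v=5: → [9,14),[6,11); WM=9
i=3 t=12 v=6: → [12,17),[9,14); WM=11; [6,11) fires=2
i=4 t=12 v=7: → [12,17),[9,14); WM=11
i=5 t=18 v=6: → [18,23),[15,20); WM=17; [9,14) fires=3 [12,17) fires=2
i=6 t=18 v=9: → [18,23),[15,20); WM=17

[6,11)=2 [9,14)=3 [12,17)=2 [15,20)=2 [18,23)=2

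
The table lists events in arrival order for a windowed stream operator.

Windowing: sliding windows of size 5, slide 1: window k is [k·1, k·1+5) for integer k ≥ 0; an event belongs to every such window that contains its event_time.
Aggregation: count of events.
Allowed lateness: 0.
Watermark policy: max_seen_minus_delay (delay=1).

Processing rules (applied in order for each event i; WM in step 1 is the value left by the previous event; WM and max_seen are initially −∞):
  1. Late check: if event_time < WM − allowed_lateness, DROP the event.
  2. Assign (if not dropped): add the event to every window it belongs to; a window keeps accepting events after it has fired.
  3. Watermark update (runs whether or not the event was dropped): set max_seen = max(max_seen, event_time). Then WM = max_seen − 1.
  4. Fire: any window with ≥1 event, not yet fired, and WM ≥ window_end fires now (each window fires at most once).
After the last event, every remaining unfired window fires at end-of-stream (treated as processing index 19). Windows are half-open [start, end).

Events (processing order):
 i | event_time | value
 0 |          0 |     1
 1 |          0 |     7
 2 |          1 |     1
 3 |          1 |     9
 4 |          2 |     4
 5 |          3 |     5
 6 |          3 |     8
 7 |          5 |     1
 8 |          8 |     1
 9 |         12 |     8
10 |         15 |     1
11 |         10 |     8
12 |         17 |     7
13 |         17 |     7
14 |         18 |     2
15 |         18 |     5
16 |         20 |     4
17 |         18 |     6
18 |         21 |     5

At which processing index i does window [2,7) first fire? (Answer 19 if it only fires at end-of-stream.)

i=0 t=0 v=1: → [0,5); WM=-1
i=1 t=0 v=7: → [0,5); WM=-1
i=2 t=1 v=1: → [1,6),[0,5); WM=0
i=3 t=1 v=9: → [1,6),[0,5); WM=0
i=4 t=2 v=4: → [2,7),[1,6),[0,5); WM=1
i=5 t=3 v=5: → [3,8),[2,7),[1,6),[0,5); WM=2
i=6 t=3 v=8: → [3,8),[2,7),[1,6),[0,5); WM=2
i=7 t=5 v=1: → [5,10),[4,9),[3,8),[2,7),[1,6); WM=4
i=8 t=8 v=1: → [8,13),[7,12),[6,11),[5,10),[4,9); WM=7; [0,5) fires=7 [1,6) fires=6 [2,7) fires=4
i=9 t=12 v=8: → [12,17),[11,16),[10,15),[9,14),[8,13); WM=11; [3,8) fires=3 [4,9) fires=2 [5,10) fires=2 [6,11) fires=1
i=10 t=15 v=1: → [15,20),[14,19),[13,18),[12,17),[11,16); WM=14; [7,12) fires=1 [8,13) fires=2 [9,14) fires=1
i=11 t=10 v=8: DROP (t<14-0); WM=14
i=12 t=17 v=7: → [17,22),[16,21),[15,20),[14,19),[13,18); WM=16; [10,15) fires=1 [11,16) fires=2
i=13 t=17 v=7: → [17,22),[16,21),[15,20),[14,19),[13,18); WM=16
i=14 t=18 v=2: → [18,23),[17,22),[16,21),[15,20),[14,19); WM=17; [12,17) fires=2
i=15 t=18 v=5: → [18,23),[17,22),[16,21),[15,20),[14,19); WM=17
i=16 t=20 v=4: → [20,25),[19,24),[18,23),[17,22),[16,21); WM=19; [13,18) fires=3 [14,19) fires=5
i=17 t=18 v=6: DROP (t<19-0); WM=19
i=18 t=21 v=5: → [21,26),[20,25),[19,24),[18,23),[17,22); WM=20; [15,20) fires=5

8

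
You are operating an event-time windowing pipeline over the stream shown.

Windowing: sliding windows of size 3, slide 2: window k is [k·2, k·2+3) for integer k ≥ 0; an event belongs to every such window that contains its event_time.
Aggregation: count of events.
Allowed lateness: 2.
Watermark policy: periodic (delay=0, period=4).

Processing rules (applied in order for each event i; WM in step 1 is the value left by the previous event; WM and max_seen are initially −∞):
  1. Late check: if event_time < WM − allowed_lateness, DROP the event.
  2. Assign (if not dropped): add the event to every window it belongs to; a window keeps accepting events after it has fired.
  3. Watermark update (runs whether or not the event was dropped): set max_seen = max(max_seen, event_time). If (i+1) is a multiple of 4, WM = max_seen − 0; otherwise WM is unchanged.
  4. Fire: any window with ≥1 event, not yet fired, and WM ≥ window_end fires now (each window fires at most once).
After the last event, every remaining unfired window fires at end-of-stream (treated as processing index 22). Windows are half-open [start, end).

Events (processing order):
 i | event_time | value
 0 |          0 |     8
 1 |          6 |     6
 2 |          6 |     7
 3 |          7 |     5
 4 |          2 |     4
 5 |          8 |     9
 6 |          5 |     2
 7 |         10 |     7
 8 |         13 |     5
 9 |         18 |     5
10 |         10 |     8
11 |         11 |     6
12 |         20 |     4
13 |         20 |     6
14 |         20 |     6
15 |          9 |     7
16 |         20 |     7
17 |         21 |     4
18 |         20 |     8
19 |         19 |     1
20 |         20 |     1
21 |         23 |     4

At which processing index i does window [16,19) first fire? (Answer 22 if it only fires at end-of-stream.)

15

i=0 t=0 v=8: → [0,3); WM=−∞
i=1 t=6 v=6: → [6,9),[4,7); WM=−∞
i=2 t=6 v=7: → [6,9),[4,7); WM=−∞
i=3 t=7 v=5: → [6,9); WM=7; [0,3) fires=1 [4,7) fires=2
i=4 t=2 v=4: DROP (t<7-2); WM=7
i=5 t=8 v=9: → [8,11),[6,9); WM=7
i=6 t=5 v=2: → [4,7); WM=7
i=7 t=10 v=7: → [10,13),[8,11); WM=10; [6,9) fires=4
i=8 t=13 v=5: → [12,15); WM=10
i=9 t=18 v=5: → [18,21),[16,19); WM=10
i=10 t=10 v=8: → [10,13),[8,11); WM=10
i=11 t=11 v=6: → [10,13); WM=18; [8,11) fires=3 [10,13) fires=3 [12,15) fires=1
i=12 t=20 v=4: → [20,23),[18,21); WM=18
i=13 t=20 v=6: → [20,23),[18,21); WM=18
i=14 t=20 v=6: → [20,23),[18,21); WM=18
i=15 t=9 v=7: DROP (t<18-2); WM=20; [16,19) fires=1
i=16 t=20 v=7: → [20,23),[18,21); WM=20
i=17 t=21 v=4: → [20,23); WM=20
i=18 t=20 v=8: → [20,23),[18,21); WM=20
i=19 t=19 v=1: → [18,21); WM=21; [18,21) fires=7
i=20 t=20 v=1: → [20,23),[18,21); WM=21
i=21 t=23 v=4: → [22,25); WM=21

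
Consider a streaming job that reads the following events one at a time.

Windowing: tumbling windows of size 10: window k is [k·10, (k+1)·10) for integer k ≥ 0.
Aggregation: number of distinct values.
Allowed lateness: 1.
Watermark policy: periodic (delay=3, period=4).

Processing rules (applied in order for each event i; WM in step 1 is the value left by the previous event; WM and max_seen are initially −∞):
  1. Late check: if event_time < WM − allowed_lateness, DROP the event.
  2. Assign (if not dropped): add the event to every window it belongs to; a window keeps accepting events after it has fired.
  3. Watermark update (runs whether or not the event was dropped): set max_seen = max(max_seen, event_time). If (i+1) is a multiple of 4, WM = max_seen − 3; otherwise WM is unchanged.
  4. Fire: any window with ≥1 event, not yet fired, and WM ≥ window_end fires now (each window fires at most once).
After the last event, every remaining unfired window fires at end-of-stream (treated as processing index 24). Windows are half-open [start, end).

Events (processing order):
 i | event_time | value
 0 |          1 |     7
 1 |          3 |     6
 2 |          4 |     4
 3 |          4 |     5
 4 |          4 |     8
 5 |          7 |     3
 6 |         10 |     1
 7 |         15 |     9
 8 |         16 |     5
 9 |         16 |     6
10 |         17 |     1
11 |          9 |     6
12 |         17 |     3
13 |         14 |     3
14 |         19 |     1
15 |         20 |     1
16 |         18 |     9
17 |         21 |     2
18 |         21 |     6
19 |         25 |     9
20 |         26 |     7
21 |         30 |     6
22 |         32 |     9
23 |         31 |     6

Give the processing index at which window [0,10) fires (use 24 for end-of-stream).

7

i=0 t=1 v=7: → [0,10); WM=−∞
i=1 t=3 v=6: → [0,10); WM=−∞
i=2 t=4 v=4: → [0,10); WM=−∞
i=3 t=4 v=5: → [0,10); WM=1
i=4 t=4 v=8: → [0,10); WM=1
i=5 t=7 v=3: → [0,10); WM=1
i=6 t=10 v=1: → [10,20); WM=1
i=7 t=15 v=9: → [10,20); WM=12; [0,10) fires=6
i=8 t=16 v=5: → [10,20); WM=12
i=9 t=16 v=6: → [10,20); WM=12
i=10 t=17 v=1: → [10,20); WM=12
i=11 t=9 v=6: DROP (t<12-1); WM=14
i=12 t=17 v=3: → [10,20); WM=14
i=13 t=14 v=3: → [10,20); WM=14
i=14 t=19 v=1: → [10,20); WM=14
i=15 t=20 v=1: → [20,30); WM=17
i=16 t=18 v=9: → [10,20); WM=17
i=17 t=21 v=2: → [20,30); WM=17
i=18 t=21 v=6: → [20,30); WM=17
i=19 t=25 v=9: → [20,30); WM=22; [10,20) fires=5
i=20 t=26 v=7: → [20,30); WM=22
i=21 t=30 v=6: → [30,40); WM=22
i=22 t=32 v=9: → [30,40); WM=22
i=23 t=31 v=6: → [30,40); WM=29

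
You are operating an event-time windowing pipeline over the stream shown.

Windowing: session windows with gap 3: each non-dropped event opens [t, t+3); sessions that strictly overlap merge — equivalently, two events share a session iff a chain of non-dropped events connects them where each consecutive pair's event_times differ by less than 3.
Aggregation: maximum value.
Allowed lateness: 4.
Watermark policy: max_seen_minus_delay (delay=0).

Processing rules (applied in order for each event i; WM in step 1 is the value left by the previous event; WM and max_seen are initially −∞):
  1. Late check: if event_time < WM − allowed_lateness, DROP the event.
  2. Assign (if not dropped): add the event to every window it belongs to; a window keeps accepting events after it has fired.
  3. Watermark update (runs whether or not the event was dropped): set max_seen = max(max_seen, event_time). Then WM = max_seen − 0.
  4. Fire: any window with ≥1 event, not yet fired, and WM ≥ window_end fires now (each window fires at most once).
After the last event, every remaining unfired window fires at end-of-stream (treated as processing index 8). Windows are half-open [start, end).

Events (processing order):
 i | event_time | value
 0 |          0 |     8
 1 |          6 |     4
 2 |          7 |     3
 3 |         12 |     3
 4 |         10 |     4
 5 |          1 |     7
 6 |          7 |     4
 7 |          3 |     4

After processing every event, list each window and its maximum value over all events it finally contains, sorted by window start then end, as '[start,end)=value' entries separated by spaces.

[0,3)=8 [6,10)=4 [10,15)=4

i=0 t=0 v=8: → [0,3); WM=0
i=1 t=6 v=4: → [6,9); WM=6
i=2 t=7 v=3: → [6,10); WM=7
i=3 t=12 v=3: → [12,15); WM=12
i=4 t=10 v=4: → [10,15); WM=12
i=5 t=1 v=7: DROP (t<12-4); WM=12
i=6 t=7 v=4: DROP (t<12-4); WM=12
i=7 t=3 v=4: DROP (t<12-4); WM=12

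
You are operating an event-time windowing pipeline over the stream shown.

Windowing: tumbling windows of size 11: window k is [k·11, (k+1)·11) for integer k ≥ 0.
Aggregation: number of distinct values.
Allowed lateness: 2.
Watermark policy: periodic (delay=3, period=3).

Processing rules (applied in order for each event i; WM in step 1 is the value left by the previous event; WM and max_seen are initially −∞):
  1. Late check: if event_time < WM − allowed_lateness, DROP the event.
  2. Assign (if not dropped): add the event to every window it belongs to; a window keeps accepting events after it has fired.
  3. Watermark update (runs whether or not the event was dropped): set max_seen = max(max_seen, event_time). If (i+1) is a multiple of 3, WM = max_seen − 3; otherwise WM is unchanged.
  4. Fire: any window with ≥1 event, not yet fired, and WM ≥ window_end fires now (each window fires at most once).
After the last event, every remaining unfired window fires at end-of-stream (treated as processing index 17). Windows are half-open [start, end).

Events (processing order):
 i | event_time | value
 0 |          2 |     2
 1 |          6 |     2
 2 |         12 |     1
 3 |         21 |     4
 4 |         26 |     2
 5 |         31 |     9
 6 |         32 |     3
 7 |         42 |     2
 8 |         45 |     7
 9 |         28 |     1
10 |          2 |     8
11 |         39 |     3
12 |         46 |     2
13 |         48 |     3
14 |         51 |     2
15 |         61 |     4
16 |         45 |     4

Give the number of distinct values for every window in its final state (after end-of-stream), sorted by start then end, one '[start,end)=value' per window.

[0,11)=1 [11,22)=2 [22,33)=3 [33,44)=1 [44,55)=3 [55,66)=1

i=0 t=2 v=2: → [0,11); WM=−∞
i=1 t=6 v=2: → [0,11); WM=−∞
i=2 t=12 v=1: → [11,22); WM=9
i=3 t=21 v=4: → [11,22); WM=9
i=4 t=26 v=2: → [22,33); WM=9
i=5 t=31 v=9: → [22,33); WM=28; [0,11) fires=1 [11,22) fires=2
i=6 t=32 v=3: → [22,33); WM=28
i=7 t=42 v=2: → [33,44); WM=28
i=8 t=45 v=7: → [44,55); WM=42; [22,33) fires=3
i=9 t=28 v=1: DROP (t<42-2); WM=42
i=10 t=2 v=8: DROP (t<42-2); WM=42
i=11 t=39 v=3: DROP (t<42-2); WM=42
i=12 t=46 v=2: → [44,55); WM=42
i=13 t=48 v=3: → [44,55); WM=42
i=14 t=51 v=2: → [44,55); WM=48; [33,44) fires=1
i=15 t=61 v=4: → [55,66); WM=48
i=16 t=45 v=4: DROP (t<48-2); WM=48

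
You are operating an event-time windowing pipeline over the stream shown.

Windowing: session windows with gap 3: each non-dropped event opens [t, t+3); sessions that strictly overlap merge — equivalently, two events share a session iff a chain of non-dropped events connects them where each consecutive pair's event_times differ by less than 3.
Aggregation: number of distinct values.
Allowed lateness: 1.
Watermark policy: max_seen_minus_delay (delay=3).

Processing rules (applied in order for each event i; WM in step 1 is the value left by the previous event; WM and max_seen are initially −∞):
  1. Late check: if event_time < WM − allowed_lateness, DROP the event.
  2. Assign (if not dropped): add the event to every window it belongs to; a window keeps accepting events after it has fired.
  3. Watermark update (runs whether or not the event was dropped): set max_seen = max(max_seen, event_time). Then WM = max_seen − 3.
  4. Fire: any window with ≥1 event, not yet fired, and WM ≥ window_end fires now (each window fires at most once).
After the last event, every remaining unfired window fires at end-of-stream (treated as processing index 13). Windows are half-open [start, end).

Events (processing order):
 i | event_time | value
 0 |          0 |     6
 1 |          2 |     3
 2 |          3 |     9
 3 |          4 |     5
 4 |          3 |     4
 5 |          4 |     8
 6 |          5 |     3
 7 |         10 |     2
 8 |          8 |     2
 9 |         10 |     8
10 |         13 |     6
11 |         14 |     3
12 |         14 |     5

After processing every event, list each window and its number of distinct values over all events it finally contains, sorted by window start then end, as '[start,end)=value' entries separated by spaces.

i=0 t=0 v=6: → [0,3); WM=-3
i=1 t=2 v=3: → [0,5); WM=-1
i=2 t=3 v=9: → [0,6); WM=0
i=3 t=4 v=5: → [0,7); WM=1
i=4 t=3 v=4: → [0,7); WM=1
i=5 t=4 v=8: → [0,7); WM=1
i=6 t=5 v=3: → [0,8); WM=2
i=7 t=10 v=2: → [10,13); WM=7
i=8 t=8 v=2: → [8,13); WM=7
i=9 t=10 v=8: → [8,13); WM=7
i=10 t=13 v=6: → [13,16); WM=10
i=11 t=14 v=3: → [13,17); WM=11
i=12 t=14 v=5: → [13,17); WM=11

[0,8)=6 [8,13)=2 [13,17)=3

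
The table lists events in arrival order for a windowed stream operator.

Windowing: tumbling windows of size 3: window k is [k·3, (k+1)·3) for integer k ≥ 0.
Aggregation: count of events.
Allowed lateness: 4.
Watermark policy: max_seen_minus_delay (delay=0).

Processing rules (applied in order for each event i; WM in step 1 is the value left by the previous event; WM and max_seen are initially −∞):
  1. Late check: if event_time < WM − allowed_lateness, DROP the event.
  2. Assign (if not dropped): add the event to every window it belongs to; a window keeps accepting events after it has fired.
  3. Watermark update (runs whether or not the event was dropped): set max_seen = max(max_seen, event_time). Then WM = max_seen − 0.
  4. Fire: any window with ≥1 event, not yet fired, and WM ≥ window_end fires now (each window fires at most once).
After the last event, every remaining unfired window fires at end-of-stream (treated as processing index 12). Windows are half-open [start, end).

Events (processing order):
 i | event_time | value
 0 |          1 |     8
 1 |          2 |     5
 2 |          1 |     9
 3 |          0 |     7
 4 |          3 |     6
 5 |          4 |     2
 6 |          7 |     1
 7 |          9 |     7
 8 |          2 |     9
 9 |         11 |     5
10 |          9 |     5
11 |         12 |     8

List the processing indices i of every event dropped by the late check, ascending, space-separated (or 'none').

8

i=0 t=1 v=8: → [0,3); WM=1
i=1 t=2 v=5: → [0,3); WM=2
i=2 t=1 v=9: → [0,3); WM=2
i=3 t=0 v=7: → [0,3); WM=2
i=4 t=3 v=6: → [3,6); WM=3; [0,3) fires=4
i=5 t=4 v=2: → [3,6); WM=4
i=6 t=7 v=1: → [6,9); WM=7; [3,6) fires=2
i=7 t=9 v=7: → [9,12); WM=9; [6,9) fires=1
i=8 t=2 v=9: DROP (t<9-4); WM=9
i=9 t=11 v=5: → [9,12); WM=11
i=10 t=9 v=5: → [9,12); WM=11
i=11 t=12 v=8: → [12,15); WM=12; [9,12) fires=3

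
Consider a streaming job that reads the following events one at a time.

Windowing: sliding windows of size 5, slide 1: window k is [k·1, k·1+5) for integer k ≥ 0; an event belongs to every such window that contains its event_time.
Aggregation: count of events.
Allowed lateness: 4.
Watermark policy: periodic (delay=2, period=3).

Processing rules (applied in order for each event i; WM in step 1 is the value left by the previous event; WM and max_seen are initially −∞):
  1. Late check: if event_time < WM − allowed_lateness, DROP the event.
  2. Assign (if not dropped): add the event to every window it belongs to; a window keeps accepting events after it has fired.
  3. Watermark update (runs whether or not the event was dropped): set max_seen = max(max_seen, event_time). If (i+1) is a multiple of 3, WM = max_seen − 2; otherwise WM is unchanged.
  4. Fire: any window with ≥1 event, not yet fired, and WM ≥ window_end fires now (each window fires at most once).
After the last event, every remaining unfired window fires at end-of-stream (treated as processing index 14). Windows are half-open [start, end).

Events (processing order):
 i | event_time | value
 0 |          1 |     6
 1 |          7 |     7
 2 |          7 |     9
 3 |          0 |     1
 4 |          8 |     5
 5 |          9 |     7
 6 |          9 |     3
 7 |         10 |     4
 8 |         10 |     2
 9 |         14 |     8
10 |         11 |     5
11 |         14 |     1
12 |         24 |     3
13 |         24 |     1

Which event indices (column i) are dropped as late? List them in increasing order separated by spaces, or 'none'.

i=0 t=1 v=6: → [1,6),[0,5); WM=−∞
i=1 t=7 v=7: → [7,12),[6,11),[5,10),[4,9),[3,8); WM=−∞
i=2 t=7 v=9: → [7,12),[6,11),[5,10),[4,9),[3,8); WM=5; [0,5) fires=1
i=3 t=0 v=1: DROP (t<5-4); WM=5
i=4 t=8 v=5: → [8,13),[7,12),[6,11),[5,10),[4,9); WM=5
i=5 t=9 v=7: → [9,14),[8,13),[7,12),[6,11),[5,10); WM=7; [1,6) fires=1
i=6 t=9 v=3: → [9,14),[8,13),[7,12),[6,11),[5,10); WM=7
i=7 t=10 v=4: → [10,15),[9,14),[8,13),[7,12),[6,11); WM=7
i=8 t=10 v=2: → [10,15),[9,14),[8,13),[7,12),[6,11); WM=8; [3,8) fires=2
i=9 t=14 v=8: → [14,19),[13,18),[12,17),[11,16),[10,15); WM=8
i=10 t=11 v=5: → [11,16),[10,15),[9,14),[8,13),[7,12); WM=8
i=11 t=14 v=1: → [14,19),[13,18),[12,17),[11,16),[10,15); WM=12; [4,9) fires=3 [5,10) fires=5 [6,11) fires=7 [7,12) fires=8
i=12 t=24 v=3: → [24,29),[23,28),[22,27),[21,26),[20,25); WM=12
i=13 t=24 v=1: → [24,29),[23,28),[22,27),[21,26),[20,25); WM=12

3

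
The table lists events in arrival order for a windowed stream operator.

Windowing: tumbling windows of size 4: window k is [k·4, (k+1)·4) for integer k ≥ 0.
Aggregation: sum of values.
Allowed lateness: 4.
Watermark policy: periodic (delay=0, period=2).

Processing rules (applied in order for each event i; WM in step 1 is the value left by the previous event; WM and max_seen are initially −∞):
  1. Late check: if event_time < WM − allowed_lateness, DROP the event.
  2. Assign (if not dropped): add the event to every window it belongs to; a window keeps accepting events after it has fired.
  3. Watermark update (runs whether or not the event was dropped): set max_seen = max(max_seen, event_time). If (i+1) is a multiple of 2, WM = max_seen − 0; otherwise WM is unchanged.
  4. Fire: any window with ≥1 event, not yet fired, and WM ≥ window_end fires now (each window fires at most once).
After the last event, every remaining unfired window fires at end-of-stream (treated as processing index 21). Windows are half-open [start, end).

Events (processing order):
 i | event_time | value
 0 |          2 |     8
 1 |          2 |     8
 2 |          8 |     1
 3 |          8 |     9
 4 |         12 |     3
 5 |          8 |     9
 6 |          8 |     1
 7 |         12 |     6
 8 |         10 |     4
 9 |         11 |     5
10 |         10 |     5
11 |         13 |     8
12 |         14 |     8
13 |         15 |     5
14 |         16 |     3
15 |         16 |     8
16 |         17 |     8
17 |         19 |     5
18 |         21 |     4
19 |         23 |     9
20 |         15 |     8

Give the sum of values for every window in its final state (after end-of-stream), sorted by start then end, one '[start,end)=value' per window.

[0,4)=16 [8,12)=34 [12,16)=30 [16,20)=24 [20,24)=13

i=0 t=2 v=8: → [0,4); WM=−∞
i=1 t=2 v=8: → [0,4); WM=2
i=2 t=8 v=1: → [8,12); WM=2
i=3 t=8 v=9: → [8,12); WM=8; [0,4) fires=16
i=4 t=12 v=3: → [12,16); WM=8
i=5 t=8 v=9: → [8,12); WM=12; [8,12) fires=19
i=6 t=8 v=1: → [8,12); WM=12
i=7 t=12 v=6: → [12,16); WM=12
i=8 t=10 v=4: → [8,12); WM=12
i=9 t=11 v=5: → [8,12); WM=12
i=10 t=10 v=5: → [8,12); WM=12
i=11 t=13 v=8: → [12,16); WM=13
i=12 t=14 v=8: → [12,16); WM=13
i=13 t=15 v=5: → [12,16); WM=15
i=14 t=16 v=3: → [16,20); WM=15
i=15 t=16 v=8: → [16,20); WM=16; [12,16) fires=30
i=16 t=17 v=8: → [16,20); WM=16
i=17 t=19 v=5: → [16,20); WM=19
i=18 t=21 v=4: → [20,24); WM=19
i=19 t=23 v=9: → [20,24); WM=23; [16,20) fires=24
i=20 t=15 v=8: DROP (t<23-4); WM=23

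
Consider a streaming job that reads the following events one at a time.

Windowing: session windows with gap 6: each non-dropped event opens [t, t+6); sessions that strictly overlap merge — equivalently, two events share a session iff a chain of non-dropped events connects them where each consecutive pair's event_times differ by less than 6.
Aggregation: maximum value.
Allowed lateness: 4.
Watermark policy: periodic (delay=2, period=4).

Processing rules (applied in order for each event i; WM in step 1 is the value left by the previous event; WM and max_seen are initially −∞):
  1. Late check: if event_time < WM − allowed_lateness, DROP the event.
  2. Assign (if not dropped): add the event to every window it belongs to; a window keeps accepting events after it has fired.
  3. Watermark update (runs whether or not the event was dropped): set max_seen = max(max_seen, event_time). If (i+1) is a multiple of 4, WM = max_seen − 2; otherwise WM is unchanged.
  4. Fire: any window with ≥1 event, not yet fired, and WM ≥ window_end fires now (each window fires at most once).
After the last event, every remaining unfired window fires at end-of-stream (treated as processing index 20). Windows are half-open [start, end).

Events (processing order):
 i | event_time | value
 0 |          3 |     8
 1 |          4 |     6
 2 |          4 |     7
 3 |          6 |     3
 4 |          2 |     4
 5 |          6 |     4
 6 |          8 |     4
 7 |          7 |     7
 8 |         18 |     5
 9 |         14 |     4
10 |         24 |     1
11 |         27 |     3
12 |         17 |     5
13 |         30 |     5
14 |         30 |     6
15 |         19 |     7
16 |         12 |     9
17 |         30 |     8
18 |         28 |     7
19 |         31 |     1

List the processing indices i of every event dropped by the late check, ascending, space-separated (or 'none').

12 15 16

i=0 t=3 v=8: → [3,9); WM=−∞
i=1 t=4 v=6: → [3,10); WM=−∞
i=2 t=4 v=7: → [3,10); WM=−∞
i=3 t=6 v=3: → [3,12); WM=4
i=4 t=2 v=4: → [2,12); WM=4
i=5 t=6 v=4: → [2,12); WM=4
i=6 t=8 v=4: → [2,14); WM=4
i=7 t=7 v=7: → [2,14); WM=6
i=8 t=18 v=5: → [18,24); WM=6
i=9 t=14 v=4: → [14,24); WM=6
i=10 t=24 v=1: → [24,30); WM=6
i=11 t=27 v=3: → [24,33); WM=25
i=12 t=17 v=5: DROP (t<25-4); WM=25
i=13 t=30 v=5: → [24,36); WM=25
i=14 t=30 v=6: → [24,36); WM=25
i=15 t=19 v=7: DROP (t<25-4); WM=28
i=16 t=12 v=9: DROP (t<28-4); WM=28
i=17 t=30 v=8: → [24,36); WM=28
i=18 t=28 v=7: → [24,36); WM=28
i=19 t=31 v=1: → [24,37); WM=29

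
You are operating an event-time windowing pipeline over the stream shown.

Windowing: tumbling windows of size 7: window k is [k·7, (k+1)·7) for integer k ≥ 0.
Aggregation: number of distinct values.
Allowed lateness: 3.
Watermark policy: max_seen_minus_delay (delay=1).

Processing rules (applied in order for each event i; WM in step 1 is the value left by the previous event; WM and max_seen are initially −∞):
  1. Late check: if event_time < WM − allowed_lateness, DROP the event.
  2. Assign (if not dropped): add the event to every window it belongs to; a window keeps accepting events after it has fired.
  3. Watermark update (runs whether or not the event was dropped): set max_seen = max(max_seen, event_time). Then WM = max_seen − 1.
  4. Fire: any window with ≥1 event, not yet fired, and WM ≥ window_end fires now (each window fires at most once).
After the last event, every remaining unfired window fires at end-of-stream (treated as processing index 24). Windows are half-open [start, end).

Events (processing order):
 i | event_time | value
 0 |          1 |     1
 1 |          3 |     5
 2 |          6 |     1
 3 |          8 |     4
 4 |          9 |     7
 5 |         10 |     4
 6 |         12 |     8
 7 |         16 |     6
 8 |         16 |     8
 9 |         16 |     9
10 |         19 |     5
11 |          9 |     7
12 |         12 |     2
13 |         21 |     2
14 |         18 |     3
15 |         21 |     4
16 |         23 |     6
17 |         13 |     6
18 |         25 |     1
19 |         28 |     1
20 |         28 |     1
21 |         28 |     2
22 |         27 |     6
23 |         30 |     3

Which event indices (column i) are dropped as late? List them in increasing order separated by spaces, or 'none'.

11 12 17

i=0 t=1 v=1: → [0,7); WM=0
i=1 t=3 v=5: → [0,7); WM=2
i=2 t=6 v=1: → [0,7); WM=5
i=3 t=8 v=4: → [7,14); WM=7; [0,7) fires=2
i=4 t=9 v=7: → [7,14); WM=8
i=5 t=10 v=4: → [7,14); WM=9
i=6 t=12 v=8: → [7,14); WM=11
i=7 t=16 v=6: → [14,21); WM=15; [7,14) fires=3
i=8 t=16 v=8: → [14,21); WM=15
i=9 t=16 v=9: → [14,21); WM=15
i=10 t=19 v=5: → [14,21); WM=18
i=11 t=9 v=7: DROP (t<18-3); WM=18
i=12 t=12 v=2: DROP (t<18-3); WM=18
i=13 t=21 v=2: → [21,28); WM=20
i=14 t=18 v=3: → [14,21); WM=20
i=15 t=21 v=4: → [21,28); WM=20
i=16 t=23 v=6: → [21,28); WM=22; [14,21) fires=5
i=17 t=13 v=6: DROP (t<22-3); WM=22
i=18 t=25 v=1: → [21,28); WM=24
i=19 t=28 v=1: → [28,35); WM=27
i=20 t=28 v=1: → [28,35); WM=27
i=21 t=28 v=2: → [28,35); WM=27
i=22 t=27 v=6: → [21,28); WM=27
i=23 t=30 v=3: → [28,35); WM=29; [21,28) fires=4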